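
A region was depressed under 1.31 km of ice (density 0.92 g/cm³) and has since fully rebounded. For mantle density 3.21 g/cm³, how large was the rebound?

Removing the load lets mantle flow back in; uplift u satisfies ρ_ice t = ρ_m u.
u = t ρ_ice/ρ_m = 1.31 km × 0.92/3.21 = 0.375 km.

0.375 km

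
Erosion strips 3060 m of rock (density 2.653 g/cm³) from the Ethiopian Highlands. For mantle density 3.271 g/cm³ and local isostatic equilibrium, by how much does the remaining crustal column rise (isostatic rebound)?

2480 m

Unloading: uplift u = e ρ_c/ρ_m = 3060 m × 2.653/3.271 = 2480 m.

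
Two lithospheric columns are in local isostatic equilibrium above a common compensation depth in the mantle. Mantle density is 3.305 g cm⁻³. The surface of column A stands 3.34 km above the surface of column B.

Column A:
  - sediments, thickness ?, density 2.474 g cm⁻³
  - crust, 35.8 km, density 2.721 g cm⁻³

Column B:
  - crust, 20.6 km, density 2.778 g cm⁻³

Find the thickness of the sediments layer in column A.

Take the compensation level at the base of the deeper column (depth z_c below the surface of column A) and equate Σ ρ_i t_i down to z_c; mantle fills any gap and the z_c terms cancel.
Column A: x×2.474 + 35.8×2.721 + (z_c − 35.8 − x)×3.305
Column B: 3.34×0 + 20.6×2.778 + (z_c − 3.34 − 20.6)×3.305
The z_c×3.305 term appears on both sides and cancels. Collect the known terms of each column as K = Σ(ρt)_known − 3.305 × (depth of known layers): K_A = 97.4118 − 3.305×35.8 = −20.9072; K_B = 57.2268 − 3.305×(3.34 + 20.6) = −21.8949.
Balance: K_A − x×(3.305 − 2.474) = K_B, so x = (K_A − K_B)/(3.305 − 2.474) = 0.9877/0.831 = 1.19 km.

1.19 km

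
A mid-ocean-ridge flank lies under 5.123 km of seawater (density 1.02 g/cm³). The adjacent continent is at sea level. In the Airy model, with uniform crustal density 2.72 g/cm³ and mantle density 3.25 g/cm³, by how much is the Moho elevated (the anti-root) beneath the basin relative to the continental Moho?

For local isostatic compensation: replacing crust with seawater at the top is compensated by replacing crust with mantle at the base: d (ρ_c − ρ_w) = a (ρ_m − ρ_c).
a = d (ρ_c − ρ_w)/(ρ_m − ρ_c) = 5.123 km × 1.7/0.53 = 16.4 km.

16.4 km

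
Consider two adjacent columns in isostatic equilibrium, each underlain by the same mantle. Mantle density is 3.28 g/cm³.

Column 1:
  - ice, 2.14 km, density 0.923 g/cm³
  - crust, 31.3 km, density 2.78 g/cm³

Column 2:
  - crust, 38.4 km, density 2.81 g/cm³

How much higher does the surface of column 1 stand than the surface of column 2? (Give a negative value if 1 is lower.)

For any compensation level in the mantle, the mantle terms cancel and isostasy reduces to e = (Σt_1 − Σt_2) − (Σ(ρt)_1 − Σ(ρt)_2) / ρ_m.
Σt_1 = 33.44 km; Σt_2 = 38.4 km; Σ(ρt)_1 = 88.98922; Σ(ρt)_2 = 107.904 (in km·g/cm³).
e = (33.44 − 38.4) − (88.98922 − 107.904) / 3.28 = 0.807 km.

0.807 km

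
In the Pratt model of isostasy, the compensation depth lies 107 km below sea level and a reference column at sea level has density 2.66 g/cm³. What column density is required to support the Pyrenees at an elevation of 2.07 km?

Pratt balance: ρ_ref D = ρ (D + h).
ρ = ρ_ref D/(D + h) = 2.66 × 107 km/(107 km + 2.07 km) = 2.61 g/cm³.

2.61 g/cm³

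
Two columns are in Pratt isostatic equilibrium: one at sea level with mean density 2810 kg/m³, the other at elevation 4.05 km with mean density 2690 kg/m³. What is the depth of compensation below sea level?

ρ_ref D = ρ (D + h) → D (ρ_ref − ρ) = ρ h.
D = ρ h/(ρ_ref − ρ) = 2690 × 4.05 km/(2810 − 2690) = 90.8 km.

90.8 km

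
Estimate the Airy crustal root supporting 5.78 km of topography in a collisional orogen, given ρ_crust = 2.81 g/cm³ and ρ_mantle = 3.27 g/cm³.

Equating mass per unit area of the two columns: the weight of the topography is balanced by the buoyancy of the root, ρ_c h = (ρ_m − ρ_c) r.
r = h · ρ_c / (ρ_m − ρ_c) = 5.78 km × 2.81 / (3.27 − 2.81) = 35.3 km.

35.3 km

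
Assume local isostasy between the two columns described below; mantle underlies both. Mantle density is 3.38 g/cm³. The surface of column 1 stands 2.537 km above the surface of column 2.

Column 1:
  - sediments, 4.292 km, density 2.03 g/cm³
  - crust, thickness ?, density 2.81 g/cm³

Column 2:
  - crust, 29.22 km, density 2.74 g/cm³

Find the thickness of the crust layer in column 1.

Take the compensation level at the base of the deeper column (depth z_c below the surface of column 1) and equate Σ ρ_i t_i down to z_c; mantle fills any gap and the z_c terms cancel.
Column 1: 4.292×2.03 + x×2.81 + (z_c − 4.292 − x)×3.38
Column 2: 2.537×0 + 29.22×2.74 + (z_c − 2.537 − 29.22)×3.38
The z_c×3.38 term appears on both sides and cancels. Collect the known terms of each column as K = Σ(ρt)_known − 3.38 × (depth of known layers): K_1 = 8.71276 − 3.38×4.292 = −5.7942; K_2 = 80.0628 − 3.38×(2.537 + 29.22) = −27.27586.
Balance: K_1 − x×(3.38 − 2.81) = K_2, so x = (K_1 − K_2)/(3.38 − 2.81) = 21.4817/0.57 = 37.7 km.

37.7 km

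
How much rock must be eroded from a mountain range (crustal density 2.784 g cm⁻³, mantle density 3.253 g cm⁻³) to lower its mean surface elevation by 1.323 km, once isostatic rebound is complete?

9.18 km

Net drop Δ = e − u = e − e ρ_c/ρ_m = e (ρ_m − ρ_c)/ρ_m.
e = Δ ρ_m/(ρ_m − ρ_c) = 1.323 km × 3.253/0.469 = 9.18 km.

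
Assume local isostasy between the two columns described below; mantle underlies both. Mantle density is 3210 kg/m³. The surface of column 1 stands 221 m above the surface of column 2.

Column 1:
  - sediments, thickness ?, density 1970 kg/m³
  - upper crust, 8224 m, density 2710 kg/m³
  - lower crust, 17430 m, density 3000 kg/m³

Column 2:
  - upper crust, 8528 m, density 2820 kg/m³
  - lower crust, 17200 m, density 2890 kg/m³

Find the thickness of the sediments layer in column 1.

1430 m

Take the compensation level at the base of the deeper column (depth z_c below the surface of column 1) and equate Σ ρ_i t_i down to z_c; mantle fills any gap and the z_c terms cancel.
Column 1: x×1970 + 8224×2710 + 17430×3000 + (z_c − 25654 − x)×3210
Column 2: 221×0 + 8528×2820 + 17200×2890 + (z_c − 221 − 25728)×3210
The z_c×3210 term appears on both sides and cancels. Collect the known terms of each column as K = Σ(ρt)_known − 3210 × (depth of known layers): K_1 = 74577040 − 3210×25654 = −7772300; K_2 = 73756960 − 3210×(221 + 25728) = −9539330.
Balance: K_1 − x×(3210 − 1970) = K_2, so x = (K_1 − K_2)/(3210 − 1970) = 1767030/1240 = 1430 m.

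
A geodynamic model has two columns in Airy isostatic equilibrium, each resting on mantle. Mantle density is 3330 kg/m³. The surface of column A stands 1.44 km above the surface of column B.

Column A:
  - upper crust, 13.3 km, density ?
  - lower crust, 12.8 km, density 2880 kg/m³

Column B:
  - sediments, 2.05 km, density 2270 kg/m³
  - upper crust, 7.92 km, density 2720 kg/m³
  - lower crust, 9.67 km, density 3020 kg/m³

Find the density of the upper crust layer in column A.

2650 kg/m³

Take the compensation level at the base of the deeper column (depth z_c below the surface of column A) and equate Σ ρ_i t_i down to z_c; mantle fills any gap and the z_c terms cancel.
Column A: 13.3×ρ + 12.8×2880 + (z_c − 26.1)×3330
Column B: 1.44×0 + 2.05×2270 + 7.92×2720 + 9.67×3020 + (z_c − 1.44 − 19.64)×3330
The z_c×3330 term appears on both sides and cancels. Collect the known terms of each column as K = Σ(ρt)_known − 3330 × (depth of known layers): K_A = 36864 − 3330×26.1 = −50049; K_B = 55399.3 − 3330×(1.44 + 19.64) = −14797.1.
Balance: K_A + 13.3×ρ = K_B, so ρ = (K_B − K_A)/13.3 = 35251.9/13.3 = 2650 kg/m³.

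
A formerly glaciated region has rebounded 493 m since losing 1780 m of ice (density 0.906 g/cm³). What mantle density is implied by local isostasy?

ρ_m = ρ_ice t / u = 0.906 × 1780 m/493 m = 3.27 g/cm³.

3.27 g/cm³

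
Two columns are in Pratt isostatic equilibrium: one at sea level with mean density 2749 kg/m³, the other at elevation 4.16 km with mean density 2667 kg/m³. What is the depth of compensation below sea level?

ρ_ref D = ρ (D + h) → D (ρ_ref − ρ) = ρ h.
D = ρ h/(ρ_ref − ρ) = 2667 × 4.16 km/(2749 − 2667) = 135 km.

135 km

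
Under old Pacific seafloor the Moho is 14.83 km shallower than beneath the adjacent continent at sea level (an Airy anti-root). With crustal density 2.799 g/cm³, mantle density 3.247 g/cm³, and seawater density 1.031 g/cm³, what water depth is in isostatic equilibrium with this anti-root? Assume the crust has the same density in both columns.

3.76 km

Replacing a thickness d of crust by seawater at the top must be balanced by replacing crust with mantle at the base: d (ρ_c − ρ_w) = a (ρ_m − ρ_c).
d = a (ρ_m − ρ_c)/(ρ_c − ρ_w) = 14.83 km × 0.448/1.768 = 3.76 km.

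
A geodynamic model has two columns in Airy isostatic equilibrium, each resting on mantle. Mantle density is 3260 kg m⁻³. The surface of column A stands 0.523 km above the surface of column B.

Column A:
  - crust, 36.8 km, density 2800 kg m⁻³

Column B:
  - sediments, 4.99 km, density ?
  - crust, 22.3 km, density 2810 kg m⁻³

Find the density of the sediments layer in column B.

2220 kg m⁻³

Take the compensation level at the base of the deeper column (depth z_c below the surface of column A) and equate Σ ρ_i t_i down to z_c; mantle fills any gap and the z_c terms cancel.
Column A: 36.8×2800 + (z_c − 36.8)×3260
Column B: 0.523×0 + 4.99×ρ + 22.3×2810 + (z_c − 0.523 − 27.29)×3260
The z_c×3260 term appears on both sides and cancels. Collect the known terms of each column as K = Σ(ρt)_known − 3260 × (depth of known layers): K_A = 103040 − 3260×36.8 = −16928; K_B = 62663 − 3260×(0.523 + 27.29) = −28007.38.
Balance: K_A = K_B + 4.99×ρ, so ρ = (K_A − K_B)/4.99 = 11079.4/4.99 = 2220 kg m⁻³.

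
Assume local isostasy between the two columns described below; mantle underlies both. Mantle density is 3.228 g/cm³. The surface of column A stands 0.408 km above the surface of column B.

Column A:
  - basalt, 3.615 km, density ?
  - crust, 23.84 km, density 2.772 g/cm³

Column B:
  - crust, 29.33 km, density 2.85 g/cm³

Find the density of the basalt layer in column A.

2.8 g/cm³

Take the compensation level at the base of the deeper column (depth z_c below the surface of column A) and equate Σ ρ_i t_i down to z_c; mantle fills any gap and the z_c terms cancel.
Column A: 3.615×ρ + 23.84×2.772 + (z_c − 27.455)×3.228
Column B: 0.408×0 + 29.33×2.85 + (z_c − 0.408 − 29.33)×3.228
The z_c×3.228 term appears on both sides and cancels. Collect the known terms of each column as K = Σ(ρt)_known − 3.228 × (depth of known layers): K_A = 66.08448 − 3.228×27.455 = −22.54026; K_B = 83.5905 − 3.228×(0.408 + 29.33) = −12.403764.
Balance: K_A + 3.615×ρ = K_B, so ρ = (K_B − K_A)/3.615 = 10.1365/3.615 = 2.8 g/cm³.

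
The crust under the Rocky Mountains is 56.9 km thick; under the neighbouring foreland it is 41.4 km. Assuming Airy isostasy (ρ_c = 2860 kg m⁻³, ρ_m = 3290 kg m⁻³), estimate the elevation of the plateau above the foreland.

Excess crust Δ = 56.9 km − 41.4 km = 15.5 km, split between elevation h and root r with h + r = Δ.
Airy balance ρ_c h = (ρ_m − ρ_c) r gives r = h ρ_c/(ρ_m − ρ_c), so h (1 + ρ_c/(ρ_m − ρ_c)) = Δ, i.e. h = Δ (ρ_m − ρ_c)/ρ_m.
h = 15.5 km × 430/3290 = 2.03 km.

2.03 km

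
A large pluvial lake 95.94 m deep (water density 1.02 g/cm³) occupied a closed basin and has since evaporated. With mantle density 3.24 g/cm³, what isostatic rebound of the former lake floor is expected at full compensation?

30.2 m

u = d ρ_w/ρ_m = 95.94 m × 1.02/3.24 = 30.2 m.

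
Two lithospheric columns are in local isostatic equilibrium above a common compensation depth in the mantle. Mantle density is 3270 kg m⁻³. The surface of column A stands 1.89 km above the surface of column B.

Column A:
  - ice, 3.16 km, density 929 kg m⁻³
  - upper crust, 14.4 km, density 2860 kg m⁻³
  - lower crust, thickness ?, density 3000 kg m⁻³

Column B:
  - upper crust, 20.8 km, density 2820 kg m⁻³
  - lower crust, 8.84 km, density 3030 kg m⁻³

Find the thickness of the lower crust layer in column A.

16.1 km

Take the compensation level at the base of the deeper column (depth z_c below the surface of column A) and equate Σ ρ_i t_i down to z_c; mantle fills any gap and the z_c terms cancel.
Column A: 3.16×929 + 14.4×2860 + x×3000 + (z_c − 17.56 − x)×3270
Column B: 1.89×0 + 20.8×2820 + 8.84×3030 + (z_c − 1.89 − 29.64)×3270
The z_c×3270 term appears on both sides and cancels. Collect the known terms of each column as K = Σ(ρt)_known − 3270 × (depth of known layers): K_A = 44119.64 − 3270×17.56 = −13301.56; K_B = 85441.2 − 3270×(1.89 + 29.64) = −17661.9.
Balance: K_A − x×(3270 − 3000) = K_B, so x = (K_A − K_B)/(3270 − 3000) = 4360.34/270 = 16.1 km.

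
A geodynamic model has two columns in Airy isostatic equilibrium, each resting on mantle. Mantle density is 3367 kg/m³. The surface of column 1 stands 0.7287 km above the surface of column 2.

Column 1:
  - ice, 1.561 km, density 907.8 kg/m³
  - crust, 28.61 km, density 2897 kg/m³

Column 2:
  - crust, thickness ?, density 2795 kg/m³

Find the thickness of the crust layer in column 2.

Take the compensation level at the base of the deeper column (depth z_c below the surface of column 1) and equate Σ ρ_i t_i down to z_c; mantle fills any gap and the z_c terms cancel.
Column 1: 1.561×907.8 + 28.61×2897 + (z_c − 30.171)×3367
Column 2: 0.7287×0 + x×2795 + (z_c − 0.7287 − 0 − x)×3367
The z_c×3367 term appears on both sides and cancels. Collect the known terms of each column as K = Σ(ρt)_known − 3367 × (depth of known layers): K_1 = 84300.2458 − 3367×30.171 = −17285.5112; K_2 = 0 − 3367×(0.7287 + 0) = −2453.5329.
Balance: K_1 = K_2 − x×(3367 − 2795), so x = (K_2 − K_1)/(3367 − 2795) = 14832/572 = 25.9 km.

25.9 km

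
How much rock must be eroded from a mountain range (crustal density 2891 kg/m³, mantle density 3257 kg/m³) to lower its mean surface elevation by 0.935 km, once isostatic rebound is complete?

8.32 km

Net drop Δ = e − u = e − e ρ_c/ρ_m = e (ρ_m − ρ_c)/ρ_m.
e = Δ ρ_m/(ρ_m − ρ_c) = 0.935 km × 3257/366 = 8.32 km.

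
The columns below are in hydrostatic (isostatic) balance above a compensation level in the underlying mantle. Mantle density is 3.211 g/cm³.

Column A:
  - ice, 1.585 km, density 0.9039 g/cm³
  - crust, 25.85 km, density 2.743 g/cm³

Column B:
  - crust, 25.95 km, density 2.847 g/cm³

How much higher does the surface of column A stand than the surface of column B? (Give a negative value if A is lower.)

1.96 km

For any compensation level in the mantle, the mantle terms cancel and isostasy reduces to e = (Σt_A − Σt_B) − (Σ(ρt)_A − Σ(ρt)_B) / ρ_m.
Σt_A = 27.435 km; Σt_B = 25.95 km; Σ(ρt)_A = 72.3392315; Σ(ρt)_B = 73.87965 (in km·g/cm³).
e = (27.435 − 25.95) − (72.3392315 − 73.87965) / 3.211 = 1.96 km.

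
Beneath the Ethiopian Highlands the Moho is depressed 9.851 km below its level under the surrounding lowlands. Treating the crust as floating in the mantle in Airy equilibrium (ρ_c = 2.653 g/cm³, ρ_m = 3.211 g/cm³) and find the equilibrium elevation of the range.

For local isostatic compensation: ρ_c h = (ρ_m − ρ_c) r.
h = r (ρ_m − ρ_c) / ρ_c = 9.851 km × (3.211 − 2.653) / 2.653 = 2.07 km.

2.07 km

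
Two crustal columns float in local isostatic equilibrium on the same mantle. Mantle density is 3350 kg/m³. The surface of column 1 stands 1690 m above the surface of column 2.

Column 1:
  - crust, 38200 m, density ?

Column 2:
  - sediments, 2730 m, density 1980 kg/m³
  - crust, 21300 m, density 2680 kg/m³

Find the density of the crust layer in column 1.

Take the compensation level at the base of the deeper column (depth z_c below the surface of column 1) and equate Σ ρ_i t_i down to z_c; mantle fills any gap and the z_c terms cancel.
Column 1: 38200×ρ + (z_c − 38200)×3350
Column 2: 1690×0 + 2730×1980 + 21300×2680 + (z_c − 1690 − 24030)×3350
The z_c×3350 term appears on both sides and cancels. Collect the known terms of each column as K = Σ(ρt)_known − 3350 × (depth of known layers): K_1 = 0 − 3350×38200 = −127970000; K_2 = 62489400 − 3350×(1690 + 24030) = −23672600.
Balance: K_1 + 38200×ρ = K_2, so ρ = (K_2 − K_1)/38200 = 104297000/38200 = 2730 kg/m³.

2730 kg/m³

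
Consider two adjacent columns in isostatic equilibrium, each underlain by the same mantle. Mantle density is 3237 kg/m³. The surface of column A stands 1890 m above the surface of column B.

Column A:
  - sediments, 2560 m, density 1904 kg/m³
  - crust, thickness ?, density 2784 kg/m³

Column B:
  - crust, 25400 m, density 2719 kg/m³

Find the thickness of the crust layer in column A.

35000 m

Take the compensation level at the base of the deeper column (depth z_c below the surface of column A) and equate Σ ρ_i t_i down to z_c; mantle fills any gap and the z_c terms cancel.
Column A: 2560×1904 + x×2784 + (z_c − 2560 − x)×3237
Column B: 1890×0 + 25400×2719 + (z_c − 1890 − 25400)×3237
The z_c×3237 term appears on both sides and cancels. Collect the known terms of each column as K = Σ(ρt)_known − 3237 × (depth of known layers): K_A = 4874240 − 3237×2560 = −3412480; K_B = 69062600 − 3237×(1890 + 25400) = −19275130.
Balance: K_A − x×(3237 − 2784) = K_B, so x = (K_A − K_B)/(3237 − 2784) = 15862600/453 = 35000 m.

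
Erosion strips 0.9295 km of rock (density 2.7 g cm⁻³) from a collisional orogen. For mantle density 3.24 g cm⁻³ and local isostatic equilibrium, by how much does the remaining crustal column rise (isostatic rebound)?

0.775 km

Unloading: uplift u = e ρ_c/ρ_m = 0.9295 km × 2.7/3.24 = 0.775 km.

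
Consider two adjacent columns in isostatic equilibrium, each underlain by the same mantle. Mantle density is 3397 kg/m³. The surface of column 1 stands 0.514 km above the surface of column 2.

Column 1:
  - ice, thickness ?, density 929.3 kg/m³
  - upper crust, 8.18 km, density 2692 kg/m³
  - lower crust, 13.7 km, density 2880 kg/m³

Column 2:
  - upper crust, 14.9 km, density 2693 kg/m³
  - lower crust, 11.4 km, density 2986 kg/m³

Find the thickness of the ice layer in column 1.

Take the compensation level at the base of the deeper column (depth z_c below the surface of column 1) and equate Σ ρ_i t_i down to z_c; mantle fills any gap and the z_c terms cancel.
Column 1: x×929.3 + 8.18×2692 + 13.7×2880 + (z_c − 21.88 − x)×3397
Column 2: 0.514×0 + 14.9×2693 + 11.4×2986 + (z_c − 0.514 − 26.3)×3397
The z_c×3397 term appears on both sides and cancels. Collect the known terms of each column as K = Σ(ρt)_known − 3397 × (depth of known layers): K_1 = 61476.56 − 3397×21.88 = −12849.8; K_2 = 74166.1 − 3397×(0.514 + 26.3) = −16921.058.
Balance: K_1 − x×(3397 − 929.3) = K_2, so x = (K_1 − K_2)/(3397 − 929.3) = 4071.26/2467.7 = 1.65 km.

1.65 km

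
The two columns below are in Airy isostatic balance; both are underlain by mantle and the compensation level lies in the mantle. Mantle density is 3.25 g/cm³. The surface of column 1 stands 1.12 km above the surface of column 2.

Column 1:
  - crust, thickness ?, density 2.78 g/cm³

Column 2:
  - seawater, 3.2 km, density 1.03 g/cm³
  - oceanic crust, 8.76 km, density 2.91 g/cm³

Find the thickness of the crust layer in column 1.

Take the compensation level at the base of the deeper column (depth z_c below the surface of column 1) and equate Σ ρ_i t_i down to z_c; mantle fills any gap and the z_c terms cancel.
Column 1: x×2.78 + (z_c − 0 − x)×3.25
Column 2: 1.12×0 + 3.2×1.03 + 8.76×2.91 + (z_c − 1.12 − 11.96)×3.25
The z_c×3.25 term appears on both sides and cancels. Collect the known terms of each column as K = Σ(ρt)_known − 3.25 × (depth of known layers): K_1 = 0 − 3.25×0 = 0; K_2 = 28.7876 − 3.25×(1.12 + 11.96) = −13.7224.
Balance: K_1 − x×(3.25 − 2.78) = K_2, so x = (K_1 − K_2)/(3.25 − 2.78) = 13.7224/0.47 = 29.2 km.

29.2 km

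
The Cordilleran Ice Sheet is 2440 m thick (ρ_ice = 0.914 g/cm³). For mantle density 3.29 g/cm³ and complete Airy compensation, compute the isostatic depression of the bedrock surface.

678 m

By Archimedes' principle applied to the lithosphere: the ice load ρ_ice t is balanced by mantle displaced below, ρ_m s.
s = t ρ_ice / ρ_m = 2440 m × 0.914/3.29 = 678 m.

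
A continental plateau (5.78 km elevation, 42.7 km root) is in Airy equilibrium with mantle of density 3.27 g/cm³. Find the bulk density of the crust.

2.88 g/cm³

ρ_c h = (ρ_m − ρ_c) r → ρ_c (h + r) = ρ_m r → ρ_c = ρ_m r / (h + r).
ρ_c = 3.27 × 42.7 km / (5.78 km + 42.7 km) = 2.88 g/cm³.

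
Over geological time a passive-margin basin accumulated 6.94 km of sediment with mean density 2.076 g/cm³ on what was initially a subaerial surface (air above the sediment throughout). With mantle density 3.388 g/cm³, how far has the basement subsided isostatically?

Subaerial load: s = t ρ_sed / ρ_m = 6.94 km × 2.076/3.388 = 4.25 km.

4.25 km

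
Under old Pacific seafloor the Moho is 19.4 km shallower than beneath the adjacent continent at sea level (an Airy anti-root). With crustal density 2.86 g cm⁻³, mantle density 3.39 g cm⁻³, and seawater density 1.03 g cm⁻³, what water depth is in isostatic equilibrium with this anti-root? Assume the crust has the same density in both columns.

5.62 km

Replacing a thickness d of crust by seawater at the top must be balanced by replacing crust with mantle at the base: d (ρ_c − ρ_w) = a (ρ_m − ρ_c).
d = a (ρ_m − ρ_c)/(ρ_c − ρ_w) = 19.4 km × 0.53/1.83 = 5.62 km.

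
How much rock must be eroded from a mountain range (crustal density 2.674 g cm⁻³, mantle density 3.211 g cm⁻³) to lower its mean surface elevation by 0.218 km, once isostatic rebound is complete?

Net drop Δ = e − u = e − e ρ_c/ρ_m = e (ρ_m − ρ_c)/ρ_m.
e = Δ ρ_m/(ρ_m − ρ_c) = 0.218 km × 3.211/0.537 = 1.3 km.

1.3 km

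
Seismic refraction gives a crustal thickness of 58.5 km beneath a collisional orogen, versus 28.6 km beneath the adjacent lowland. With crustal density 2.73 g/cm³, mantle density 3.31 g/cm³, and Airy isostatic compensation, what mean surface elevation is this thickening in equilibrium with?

Excess crust Δ = 58.5 km − 28.6 km = 29.9 km, split between elevation h and root r with h + r = Δ.
Airy balance ρ_c h = (ρ_m − ρ_c) r gives r = h ρ_c/(ρ_m − ρ_c), so h (1 + ρ_c/(ρ_m − ρ_c)) = Δ, i.e. h = Δ (ρ_m − ρ_c)/ρ_m.
h = 29.9 km × 0.58/3.31 = 5.24 km.

5.24 km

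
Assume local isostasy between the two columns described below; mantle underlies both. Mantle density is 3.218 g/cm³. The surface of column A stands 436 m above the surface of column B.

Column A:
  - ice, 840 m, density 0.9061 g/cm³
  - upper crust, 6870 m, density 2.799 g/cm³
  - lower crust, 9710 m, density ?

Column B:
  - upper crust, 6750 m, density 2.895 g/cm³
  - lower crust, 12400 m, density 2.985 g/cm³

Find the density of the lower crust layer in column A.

Take the compensation level at the base of the deeper column (depth z_c below the surface of column A) and equate Σ ρ_i t_i down to z_c; mantle fills any gap and the z_c terms cancel.
Column A: 840×0.9061 + 6870×2.799 + 9710×ρ + (z_c − 17420)×3.218
Column B: 436×0 + 6750×2.895 + 12400×2.985 + (z_c − 436 − 19150)×3.218
The z_c×3.218 term appears on both sides and cancels. Collect the known terms of each column as K = Σ(ρt)_known − 3.218 × (depth of known layers): K_A = 19990.254 − 3.218×17420 = −36067.306; K_B = 56555.25 − 3.218×(436 + 19150) = −6472.498.
Balance: K_A + 9710×ρ = K_B, so ρ = (K_B − K_A)/9710 = 29594.8/9710 = 3.05 g/cm³.

3.05 g/cm³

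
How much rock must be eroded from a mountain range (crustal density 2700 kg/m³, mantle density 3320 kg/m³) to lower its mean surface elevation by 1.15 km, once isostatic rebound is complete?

6.16 km

Net drop Δ = e − u = e − e ρ_c/ρ_m = e (ρ_m − ρ_c)/ρ_m.
e = Δ ρ_m/(ρ_m − ρ_c) = 1.15 km × 3320/620 = 6.16 km.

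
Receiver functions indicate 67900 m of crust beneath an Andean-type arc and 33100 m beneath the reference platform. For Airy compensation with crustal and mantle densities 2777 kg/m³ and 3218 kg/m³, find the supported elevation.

Excess crust Δ = 67900 m − 33100 m = 34800 m, split between elevation h and root r with h + r = Δ.
Airy balance ρ_c h = (ρ_m − ρ_c) r gives r = h ρ_c/(ρ_m − ρ_c), so h (1 + ρ_c/(ρ_m − ρ_c)) = Δ, i.e. h = Δ (ρ_m − ρ_c)/ρ_m.
h = 34800 m × 441/3218 = 4770 m.

4770 m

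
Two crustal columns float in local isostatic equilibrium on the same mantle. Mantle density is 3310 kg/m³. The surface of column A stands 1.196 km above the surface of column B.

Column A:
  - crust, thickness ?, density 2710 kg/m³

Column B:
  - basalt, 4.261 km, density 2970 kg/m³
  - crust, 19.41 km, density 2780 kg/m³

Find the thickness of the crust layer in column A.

Take the compensation level at the base of the deeper column (depth z_c below the surface of column A) and equate Σ ρ_i t_i down to z_c; mantle fills any gap and the z_c terms cancel.
Column A: x×2710 + (z_c − 0 − x)×3310
Column B: 1.196×0 + 4.261×2970 + 19.41×2780 + (z_c − 1.196 − 23.671)×3310
The z_c×3310 term appears on both sides and cancels. Collect the known terms of each column as K = Σ(ρt)_known − 3310 × (depth of known layers): K_A = 0 − 3310×0 = 0; K_B = 66614.97 − 3310×(1.196 + 23.671) = −15694.8.
Balance: K_A − x×(3310 − 2710) = K_B, so x = (K_A − K_B)/(3310 − 2710) = 15694.8/600 = 26.2 km.

26.2 km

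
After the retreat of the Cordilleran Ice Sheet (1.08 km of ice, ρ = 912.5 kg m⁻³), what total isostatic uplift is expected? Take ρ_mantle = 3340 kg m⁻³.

Removing the load lets mantle flow back in; uplift u satisfies ρ_ice t = ρ_m u.
u = t ρ_ice/ρ_m = 1.08 km × 912.5/3340 = 0.295 km.

0.295 km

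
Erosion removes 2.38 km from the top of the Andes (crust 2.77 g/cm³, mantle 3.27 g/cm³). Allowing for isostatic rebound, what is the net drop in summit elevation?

Rebound u = e ρ_c/ρ_m = 2.38 km × 2.77/3.27 = 2.016 km.
Net surface drop = e − u = 2.38 km − 2.016 km = e (ρ_m − ρ_c)/ρ_m = 0.364 km.

0.364 km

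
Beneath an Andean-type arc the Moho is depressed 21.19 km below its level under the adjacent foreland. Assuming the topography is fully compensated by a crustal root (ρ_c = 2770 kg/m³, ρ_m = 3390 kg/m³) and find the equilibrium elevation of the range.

4.74 km

Equating mass per unit area of the two columns: ρ_c h = (ρ_m − ρ_c) r.
h = r (ρ_m − ρ_c) / ρ_c = 21.19 km × (3390 − 2770) / 2770 = 4.74 km.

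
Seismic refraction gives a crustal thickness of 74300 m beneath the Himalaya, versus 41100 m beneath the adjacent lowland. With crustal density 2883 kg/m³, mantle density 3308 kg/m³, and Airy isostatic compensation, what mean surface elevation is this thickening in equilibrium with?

4270 m

Excess crust Δ = 74300 m − 41100 m = 33200 m, split between elevation h and root r with h + r = Δ.
Airy balance ρ_c h = (ρ_m − ρ_c) r gives r = h ρ_c/(ρ_m − ρ_c), so h (1 + ρ_c/(ρ_m − ρ_c)) = Δ, i.e. h = Δ (ρ_m − ρ_c)/ρ_m.
h = 33200 m × 425/3308 = 4270 m.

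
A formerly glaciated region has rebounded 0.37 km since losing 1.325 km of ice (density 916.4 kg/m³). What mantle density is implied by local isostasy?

ρ_m = ρ_ice t / u = 916.4 × 1.325 km/0.37 km = 3280 kg/m³.

3280 kg/m³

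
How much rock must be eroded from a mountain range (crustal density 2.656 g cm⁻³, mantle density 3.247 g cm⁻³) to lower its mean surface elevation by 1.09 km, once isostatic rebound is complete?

5.99 km

Net drop Δ = e − u = e − e ρ_c/ρ_m = e (ρ_m − ρ_c)/ρ_m.
e = Δ ρ_m/(ρ_m − ρ_c) = 1.09 km × 3.247/0.591 = 5.99 km.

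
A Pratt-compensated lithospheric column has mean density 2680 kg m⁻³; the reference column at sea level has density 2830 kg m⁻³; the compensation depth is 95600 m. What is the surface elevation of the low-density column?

5350 m

ρ_ref D = ρ (D + h) → h = D (ρ_ref − ρ)/ρ.
h = 95600 m × (2830 − 2680)/2680 = 5350 m.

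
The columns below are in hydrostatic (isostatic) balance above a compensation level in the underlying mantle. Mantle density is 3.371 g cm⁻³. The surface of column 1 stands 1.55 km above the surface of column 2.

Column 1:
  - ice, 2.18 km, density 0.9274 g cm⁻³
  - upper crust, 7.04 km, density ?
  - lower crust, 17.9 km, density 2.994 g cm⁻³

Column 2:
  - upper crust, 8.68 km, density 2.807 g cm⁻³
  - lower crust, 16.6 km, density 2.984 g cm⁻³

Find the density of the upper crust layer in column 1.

2.74 g cm⁻³

Take the compensation level at the base of the deeper column (depth z_c below the surface of column 1) and equate Σ ρ_i t_i down to z_c; mantle fills any gap and the z_c terms cancel.
Column 1: 2.18×0.9274 + 7.04×ρ + 17.9×2.994 + (z_c − 27.12)×3.371
Column 2: 1.55×0 + 8.68×2.807 + 16.6×2.984 + (z_c − 1.55 − 25.28)×3.371
The z_c×3.371 term appears on both sides and cancels. Collect the known terms of each column as K = Σ(ρt)_known − 3.371 × (depth of known layers): K_1 = 55.614332 − 3.371×27.12 = −35.807188; K_2 = 73.89916 − 3.371×(1.55 + 25.28) = −16.54477.
Balance: K_1 + 7.04×ρ = K_2, so ρ = (K_2 − K_1)/7.04 = 19.2624/7.04 = 2.74 g cm⁻³.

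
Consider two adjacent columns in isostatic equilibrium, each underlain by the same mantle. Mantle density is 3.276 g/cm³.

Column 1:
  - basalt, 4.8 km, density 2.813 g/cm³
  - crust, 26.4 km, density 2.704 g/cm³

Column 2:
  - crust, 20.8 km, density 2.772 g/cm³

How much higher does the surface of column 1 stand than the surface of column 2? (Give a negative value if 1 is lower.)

2.09 km

For any compensation level in the mantle, the mantle terms cancel and isostasy reduces to e = (Σt_1 − Σt_2) − (Σ(ρt)_1 − Σ(ρt)_2) / ρ_m.
Σt_1 = 31.2 km; Σt_2 = 20.8 km; Σ(ρt)_1 = 84.888; Σ(ρt)_2 = 57.6576 (in km·g/cm³).
e = (31.2 − 20.8) − (84.888 − 57.6576) / 3.276 = 2.09 km.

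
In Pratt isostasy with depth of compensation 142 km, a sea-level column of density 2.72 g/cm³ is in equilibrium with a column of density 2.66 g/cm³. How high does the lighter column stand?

3.2 km

ρ_ref D = ρ (D + h) → h = D (ρ_ref − ρ)/ρ.
h = 142 km × (2.72 − 2.66)/2.66 = 3.2 km.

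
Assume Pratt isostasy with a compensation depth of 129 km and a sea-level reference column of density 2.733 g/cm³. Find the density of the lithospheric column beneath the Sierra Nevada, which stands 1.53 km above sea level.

Pratt balance: ρ_ref D = ρ (D + h).
ρ = ρ_ref D/(D + h) = 2.733 × 129 km/(129 km + 1.53 km) = 2.7 g/cm³.

2.7 g/cm³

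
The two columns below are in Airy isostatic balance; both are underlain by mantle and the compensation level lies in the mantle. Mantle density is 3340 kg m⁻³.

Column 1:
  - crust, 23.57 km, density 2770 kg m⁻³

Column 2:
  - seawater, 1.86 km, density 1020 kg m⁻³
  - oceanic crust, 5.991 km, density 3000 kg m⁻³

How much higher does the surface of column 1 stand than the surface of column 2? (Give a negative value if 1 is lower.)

For any compensation level in the mantle, the mantle terms cancel and isostasy reduces to e = (Σt_1 − Σt_2) − (Σ(ρt)_1 − Σ(ρt)_2) / ρ_m.
Σt_1 = 23.57 km; Σt_2 = 7.851 km; Σ(ρt)_1 = 65288.9; Σ(ρt)_2 = 19870.2 (in km·kg m⁻³).
e = (23.57 − 7.851) − (65288.9 − 19870.2) / 3340 = 2.12 km.

2.12 km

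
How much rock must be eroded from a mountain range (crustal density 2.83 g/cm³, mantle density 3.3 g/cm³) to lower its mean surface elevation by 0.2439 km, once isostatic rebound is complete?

1.71 km

Net drop Δ = e − u = e − e ρ_c/ρ_m = e (ρ_m − ρ_c)/ρ_m.
e = Δ ρ_m/(ρ_m − ρ_c) = 0.2439 km × 3.3/0.47 = 1.71 km.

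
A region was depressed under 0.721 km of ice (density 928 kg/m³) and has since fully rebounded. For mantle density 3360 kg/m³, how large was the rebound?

0.199 km

Removing the load lets mantle flow back in; uplift u satisfies ρ_ice t = ρ_m u.
u = t ρ_ice/ρ_m = 0.721 km × 928/3360 = 0.199 km.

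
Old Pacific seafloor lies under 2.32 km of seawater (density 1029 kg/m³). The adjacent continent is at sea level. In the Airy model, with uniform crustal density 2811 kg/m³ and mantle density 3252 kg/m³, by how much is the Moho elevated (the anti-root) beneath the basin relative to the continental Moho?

Isostatic balance requires: replacing crust with seawater at the top is compensated by replacing crust with mantle at the base: d (ρ_c − ρ_w) = a (ρ_m − ρ_c).
a = d (ρ_c − ρ_w)/(ρ_m − ρ_c) = 2.32 km × 1782/441 = 9.37 km.

9.37 km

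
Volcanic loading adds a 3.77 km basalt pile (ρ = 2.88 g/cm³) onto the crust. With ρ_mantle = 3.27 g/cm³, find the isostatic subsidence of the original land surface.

3.32 km

Subaerial loading: s = t ρ_load / ρ_m.
s = 3.77 km × 2.88/3.27 = 3.32 km.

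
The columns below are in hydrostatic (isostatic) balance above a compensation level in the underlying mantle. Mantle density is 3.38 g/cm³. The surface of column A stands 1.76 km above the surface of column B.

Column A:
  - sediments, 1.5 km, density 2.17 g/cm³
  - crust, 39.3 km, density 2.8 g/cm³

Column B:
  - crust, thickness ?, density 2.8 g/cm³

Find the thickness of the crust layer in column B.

Take the compensation level at the base of the deeper column (depth z_c below the surface of column A) and equate Σ ρ_i t_i down to z_c; mantle fills any gap and the z_c terms cancel.
Column A: 1.5×2.17 + 39.3×2.8 + (z_c − 40.8)×3.38
Column B: 1.76×0 + x×2.8 + (z_c − 1.76 − 0 − x)×3.38
The z_c×3.38 term appears on both sides and cancels. Collect the known terms of each column as K = Σ(ρt)_known − 3.38 × (depth of known layers): K_A = 113.295 − 3.38×40.8 = −24.609; K_B = 0 − 3.38×(1.76 + 0) = −5.9488.
Balance: K_A = K_B − x×(3.38 − 2.8), so x = (K_B − K_A)/(3.38 − 2.8) = 18.6602/0.58 = 32.2 km.

32.2 km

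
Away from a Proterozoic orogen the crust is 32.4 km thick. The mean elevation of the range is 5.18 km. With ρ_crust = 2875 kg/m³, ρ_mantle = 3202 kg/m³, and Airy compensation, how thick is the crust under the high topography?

Root depth r = h ρ_c / (ρ_m − ρ_c) = 5.18 km × 2875 / 327 = 45.54 km.
Total thickness = T + h + r = 32.4 km + 5.18 km + 45.54 km = 83.1 km.

83.1 km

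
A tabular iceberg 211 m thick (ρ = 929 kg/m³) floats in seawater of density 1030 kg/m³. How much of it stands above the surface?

Floating equilibrium: submerged depth d = t ρ_obj/ρ_fluid = 211 m × 929/1030 = 190.3 m.
Freeboard = t − d = 211 m − 190.3 m = 20.7 m.

20.7 m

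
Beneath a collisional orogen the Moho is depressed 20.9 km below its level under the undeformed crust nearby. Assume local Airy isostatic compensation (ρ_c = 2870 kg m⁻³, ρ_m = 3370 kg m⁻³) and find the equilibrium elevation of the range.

By Archimedes' principle applied to the lithosphere: ρ_c h = (ρ_m − ρ_c) r.
h = r (ρ_m − ρ_c) / ρ_c = 20.9 km × (3370 − 2870) / 2870 = 3.64 km.

3.64 km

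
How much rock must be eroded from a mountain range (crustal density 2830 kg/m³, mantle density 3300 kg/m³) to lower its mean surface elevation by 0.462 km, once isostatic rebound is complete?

3.24 km

Net drop Δ = e − u = e − e ρ_c/ρ_m = e (ρ_m − ρ_c)/ρ_m.
e = Δ ρ_m/(ρ_m − ρ_c) = 0.462 km × 3300/470 = 3.24 km.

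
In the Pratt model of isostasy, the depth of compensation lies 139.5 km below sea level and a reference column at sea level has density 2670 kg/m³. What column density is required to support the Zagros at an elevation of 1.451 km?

Pratt balance: ρ_ref D = ρ (D + h).
ρ = ρ_ref D/(D + h) = 2670 × 139.5 km/(139.5 km + 1.451 km) = 2640 kg/m³.

2640 kg/m³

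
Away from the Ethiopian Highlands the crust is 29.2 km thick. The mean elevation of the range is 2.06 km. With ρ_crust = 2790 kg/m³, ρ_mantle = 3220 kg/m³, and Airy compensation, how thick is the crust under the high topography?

44.6 km

Root depth r = h ρ_c / (ρ_m − ρ_c) = 2.06 km × 2790 / 430 = 13.37 km.
Total thickness = T + h + r = 29.2 km + 2.06 km + 13.37 km = 44.6 km.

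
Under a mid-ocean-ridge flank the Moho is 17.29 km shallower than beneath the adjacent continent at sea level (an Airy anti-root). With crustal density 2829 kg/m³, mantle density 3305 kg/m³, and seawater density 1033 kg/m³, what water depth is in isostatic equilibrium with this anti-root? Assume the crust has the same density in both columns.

4.58 km

Replacing a thickness d of crust by seawater at the top must be balanced by replacing crust with mantle at the base: d (ρ_c − ρ_w) = a (ρ_m − ρ_c).
d = a (ρ_m − ρ_c)/(ρ_c − ρ_w) = 17.29 km × 476/1796 = 4.58 km.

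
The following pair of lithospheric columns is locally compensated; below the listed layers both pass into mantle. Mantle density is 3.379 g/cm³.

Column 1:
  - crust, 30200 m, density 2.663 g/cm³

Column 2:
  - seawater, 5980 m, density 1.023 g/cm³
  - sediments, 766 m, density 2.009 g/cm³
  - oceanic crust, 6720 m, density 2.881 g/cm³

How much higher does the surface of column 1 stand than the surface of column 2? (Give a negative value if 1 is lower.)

929 m

For any compensation level in the mantle, the mantle terms cancel and isostasy reduces to e = (Σt_1 − Σt_2) − (Σ(ρt)_1 − Σ(ρt)_2) / ρ_m.
Σt_1 = 30200 m; Σt_2 = 13466 m; Σ(ρt)_1 = 80422.6; Σ(ρt)_2 = 27016.754 (in m·g/cm³).
e = (30200 − 13466) − (80422.6 − 27016.754) / 3.379 = 929 m.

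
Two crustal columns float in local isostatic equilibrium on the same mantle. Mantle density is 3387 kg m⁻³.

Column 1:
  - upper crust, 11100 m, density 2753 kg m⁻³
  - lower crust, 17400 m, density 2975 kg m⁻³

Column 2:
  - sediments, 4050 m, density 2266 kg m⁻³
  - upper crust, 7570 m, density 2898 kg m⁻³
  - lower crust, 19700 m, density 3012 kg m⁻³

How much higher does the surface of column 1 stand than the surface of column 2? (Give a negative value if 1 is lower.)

−420 m

For any compensation level in the mantle, the mantle terms cancel and isostasy reduces to e = (Σt_1 − Σt_2) − (Σ(ρt)_1 − Σ(ρt)_2) / ρ_m.
Σt_1 = 28500 m; Σt_2 = 31320 m; Σ(ρt)_1 = 82323300; Σ(ρt)_2 = 90451560 (in m·kg m⁻³).
e = (28500 − 31320) − (82323300 − 90451560) / 3387 = −420 m.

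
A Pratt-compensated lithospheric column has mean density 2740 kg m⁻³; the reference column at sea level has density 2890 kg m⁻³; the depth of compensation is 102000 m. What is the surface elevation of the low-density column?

5580 m

ρ_ref D = ρ (D + h) → h = D (ρ_ref − ρ)/ρ.
h = 102000 m × (2890 − 2740)/2740 = 5580 m.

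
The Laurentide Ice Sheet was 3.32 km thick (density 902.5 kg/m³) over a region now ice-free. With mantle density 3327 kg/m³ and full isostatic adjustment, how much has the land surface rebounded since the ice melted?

Removing the load lets mantle flow back in; uplift u satisfies ρ_ice t = ρ_m u.
u = t ρ_ice/ρ_m = 3.32 km × 902.5/3327 = 0.901 km.

0.901 km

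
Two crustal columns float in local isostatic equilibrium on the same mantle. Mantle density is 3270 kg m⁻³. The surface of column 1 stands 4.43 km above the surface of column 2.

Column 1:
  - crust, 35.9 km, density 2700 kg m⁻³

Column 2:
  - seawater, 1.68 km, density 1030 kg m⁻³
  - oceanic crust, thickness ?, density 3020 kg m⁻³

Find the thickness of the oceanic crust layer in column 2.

Take the compensation level at the base of the deeper column (depth z_c below the surface of column 1) and equate Σ ρ_i t_i down to z_c; mantle fills any gap and the z_c terms cancel.
Column 1: 35.9×2700 + (z_c − 35.9)×3270
Column 2: 4.43×0 + 1.68×1030 + x×3020 + (z_c − 4.43 − 1.68 − x)×3270
The z_c×3270 term appears on both sides and cancels. Collect the known terms of each column as K = Σ(ρt)_known − 3270 × (depth of known layers): K_1 = 96930 − 3270×35.9 = −20463; K_2 = 1730.4 − 3270×(4.43 + 1.68) = −18249.3.
Balance: K_1 = K_2 − x×(3270 − 3020), so x = (K_2 − K_1)/(3270 − 3020) = 2213.7/250 = 8.85 km.

8.85 km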